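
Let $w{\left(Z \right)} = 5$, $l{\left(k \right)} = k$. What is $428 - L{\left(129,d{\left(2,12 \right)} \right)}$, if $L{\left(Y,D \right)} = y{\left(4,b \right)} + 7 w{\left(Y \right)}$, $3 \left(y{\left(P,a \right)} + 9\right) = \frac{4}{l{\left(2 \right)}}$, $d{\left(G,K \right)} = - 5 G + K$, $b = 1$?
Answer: $\frac{1204}{3} \approx 401.33$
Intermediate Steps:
$d{\left(G,K \right)} = K - 5 G$
$y{\left(P,a \right)} = - \frac{25}{3}$ ($y{\left(P,a \right)} = -9 + \frac{4 \cdot \frac{1}{2}}{3} = -9 + \frac{1}{3} \cdot 2 = -9 + \frac{2}{3} = - \frac{25}{3}$)
$L{\left(Y,D \right)} = \frac{80}{3}$ ($L{\left(Y,D \right)} = - \frac{25}{3} + 7 \cdot 5 = - \frac{25}{3} + 35 = \frac{80}{3}$)
$428 - L{\left(129,d{\left(2,12 \right)} \right)} = 428 - \frac{80}{3} = \frac{1204}{3}$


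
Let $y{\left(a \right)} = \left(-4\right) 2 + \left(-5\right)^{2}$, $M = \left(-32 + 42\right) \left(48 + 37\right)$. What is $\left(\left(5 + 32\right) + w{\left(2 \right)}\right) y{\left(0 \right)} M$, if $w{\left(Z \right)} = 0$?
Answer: $534650$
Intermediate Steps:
$M = 850$ ($M = 10 \cdot 85 = 850$)
$y{\left(a \right)} = 17$ ($y{\left(a \right)} = -8 + 25 = 17$)
$\left(\left(5 + 32\right) + w{\left(2 \right)}\right) y{\left(0 \right)} M = \left(\left(5 + 32\right) + 0\right) 17 \cdot 850 = \left(37 + 0\right) 17 \cdot 850 = 37 \cdot 17 \cdot 850 = 629 \cdot 850 = 534650$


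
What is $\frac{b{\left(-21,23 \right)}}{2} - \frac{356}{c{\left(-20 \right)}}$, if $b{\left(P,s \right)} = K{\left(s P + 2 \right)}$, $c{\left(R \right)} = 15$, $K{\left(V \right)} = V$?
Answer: $- \frac{7927}{30} \approx -264.23$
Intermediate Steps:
$b{\left(P,s \right)} = 2 + P s$ ($b{\left(P,s \right)} = s P + 2 = P s + 2 = 2 + P s$)
$\frac{b{\left(-21,23 \right)}}{2} - \frac{356}{c{\left(-20 \right)}} = \frac{2 - 483}{2} - \frac{356}{15} = \left(2 - 483\right) \frac{1}{2} - \frac{356}{15} = \left(-481\right) \frac{1}{2} - \frac{356}{15} = - \frac{481}{2} - \frac{356}{15} = - \frac{7927}{30}$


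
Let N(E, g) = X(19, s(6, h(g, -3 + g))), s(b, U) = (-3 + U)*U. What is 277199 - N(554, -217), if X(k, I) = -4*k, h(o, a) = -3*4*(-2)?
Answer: 277275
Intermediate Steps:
h(o, a) = 24 (h(o, a) = -12*(-2) = 24)
s(b, U) = U*(-3 + U)
N(E, g) = -76 (N(E, g) = -4*19 = -76)
277199 - N(554, -217) = 277199 - 1*(-76) = 277199 + 76 = 277275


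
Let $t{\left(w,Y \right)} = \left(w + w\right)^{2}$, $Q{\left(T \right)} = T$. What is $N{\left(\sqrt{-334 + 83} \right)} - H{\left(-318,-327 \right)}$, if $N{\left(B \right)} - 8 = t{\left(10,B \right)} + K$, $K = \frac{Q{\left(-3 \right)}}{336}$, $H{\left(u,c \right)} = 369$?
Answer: $\frac{4367}{112} \approx 38.991$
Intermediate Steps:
$t{\left(w,Y \right)} = 4 w^{2}$ ($t{\left(w,Y \right)} = \left(2 w\right)^{2} = 4 w^{2}$)
$K = - \frac{1}{112}$ ($K = - \frac{3}{336} = \left(-3\right) \frac{1}{336} = - \frac{1}{112} \approx -0.0089286$)
$N{\left(B \right)} = \frac{45695}{112}$ ($N{\left(B \right)} = 8 - \left(\frac{1}{112} - 4 \cdot 10^{2}\right) = 8 + \left(4 \cdot 100 - \frac{1}{112}\right) = 8 + \left(400 - \frac{1}{112}\right) = 8 + \frac{44799}{112} = \frac{45695}{112}$)
$N{\left(\sqrt{-334 + 83} \right)} - H{\left(-318,-327 \right)} = \frac{45695}{112} - 369 = \frac{4367}{112}$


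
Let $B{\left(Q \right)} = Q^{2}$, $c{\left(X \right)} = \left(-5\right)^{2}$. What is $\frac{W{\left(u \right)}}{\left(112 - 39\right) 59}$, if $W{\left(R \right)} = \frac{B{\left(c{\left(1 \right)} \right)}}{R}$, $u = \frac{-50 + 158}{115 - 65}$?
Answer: $\frac{15625}{232578} \approx 0.067182$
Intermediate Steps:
$c{\left(X \right)} = 25$
$u = \frac{54}{25}$ ($u = \frac{108}{50} = 108 \cdot \frac{1}{50} = \frac{54}{25} \approx 2.16$)
$W{\left(R \right)} = \frac{625}{R}$ ($W{\left(R \right)} = \frac{25^{2}}{R} = \frac{625}{R}$)
$\frac{W{\left(u \right)}}{\left(112 - 39\right) 59} = \frac{625 \frac{1}{\frac{54}{25}}}{\left(112 - 39\right) 59} = \frac{625 \cdot \frac{25}{54}}{73 \cdot 59} = \frac{15625}{54 \cdot 4307} = \frac{15625}{54} \cdot \frac{1}{4307} = \frac{15625}{232578}$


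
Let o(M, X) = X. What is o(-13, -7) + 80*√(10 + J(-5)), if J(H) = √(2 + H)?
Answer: -7 + 80*√(10 + I*√3) ≈ 246.92 + 21.828*I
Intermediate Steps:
o(-13, -7) + 80*√(10 + J(-5)) = -7 + 80*√(10 + √(2 - 5)) = -7 + 80*√(10 + √(-3)) = -7 + 80*√(10 + I*√3)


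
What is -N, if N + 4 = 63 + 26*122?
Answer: -3231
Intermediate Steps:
N = 3231 (N = -4 + (63 + 26*122) = -4 + (63 + 3172) = -4 + 3235 = 3231)
-N = -1*3231 = -3231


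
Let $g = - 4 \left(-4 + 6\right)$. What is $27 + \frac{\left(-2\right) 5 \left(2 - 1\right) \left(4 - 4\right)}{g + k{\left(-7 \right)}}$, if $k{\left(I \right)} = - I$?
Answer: $27$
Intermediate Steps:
$g = -8$ ($g = \left(-4\right) 2 = -8$)
$27 + \frac{\left(-2\right) 5 \left(2 - 1\right) \left(4 - 4\right)}{g + k{\left(-7 \right)}} = 27 + \frac{\left(-2\right) 5 \left(2 - 1\right) \left(4 - 4\right)}{-8 - -7} = 27 + \frac{\left(-10\right) 1 \cdot 0}{-8 + 7} = 27 + \frac{\left(-10\right) 0}{-1} = 27 + 0 \left(-1\right) = 27 + 0 = 27$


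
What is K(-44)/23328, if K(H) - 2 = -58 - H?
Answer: -1/1944 ≈ -0.00051440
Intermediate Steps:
K(H) = -56 - H (K(H) = 2 + (-58 - H) = -56 - H)
K(-44)/23328 = (-56 - 1*(-44))/23328 = (-56 + 44)*(1/23328) = -12*1/23328 = -1/1944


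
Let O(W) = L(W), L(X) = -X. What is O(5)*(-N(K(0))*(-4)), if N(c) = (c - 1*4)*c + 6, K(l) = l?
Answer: -120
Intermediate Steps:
O(W) = -W
N(c) = 6 + c*(-4 + c) (N(c) = (c - 4)*c + 6 = (-4 + c)*c + 6 = c*(-4 + c) + 6 = 6 + c*(-4 + c))
O(5)*(-N(K(0))*(-4)) = (-1*5)*(-(6 + 0² - 4*0)*(-4)) = -5*(-(6 + 0 + 0))*(-4) = -5*(-1*6)*(-4) = -(-30)*(-4) = -5*24 = -120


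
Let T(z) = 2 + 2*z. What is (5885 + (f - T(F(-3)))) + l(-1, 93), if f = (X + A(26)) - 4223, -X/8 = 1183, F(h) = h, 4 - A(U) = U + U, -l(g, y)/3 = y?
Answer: -8125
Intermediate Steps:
l(g, y) = -3*y
A(U) = 4 - 2*U (A(U) = 4 - (U + U) = 4 - 2*U)
X = -9464 (X = -8*1183 = -9464)
f = -13735 (f = (-9464 + (4 - 2*26)) - 4223 = (-9464 + (4 - 52)) - 4223 = (-9464 - 48) - 4223 = -9512 - 4223 = -13735)
(5885 + (f - T(F(-3)))) + l(-1, 93) = (5885 + (-13735 - (2 + 2*(-3)))) - 3*93 = (5885 + (-13735 - (2 - 6))) - 279 = (5885 + (-13735 - 1*(-4))) - 279 = (5885 + (-13735 + 4)) - 279 = (5885 - 13731) - 279 = -7846 - 279 = -8125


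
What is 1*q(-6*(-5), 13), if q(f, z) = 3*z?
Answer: 39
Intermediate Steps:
1*q(-6*(-5), 13) = 1*(3*13) = 1*39 = 39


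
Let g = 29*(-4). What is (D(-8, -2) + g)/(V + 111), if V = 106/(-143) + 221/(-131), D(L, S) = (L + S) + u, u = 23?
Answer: -1929499/2033874 ≈ -0.94868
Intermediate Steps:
D(L, S) = 23 + L + S (D(L, S) = (L + S) + 23 = 23 + L + S)
g = -116
V = -45489/18733 (V = 106*(-1/143) + 221*(-1/131) = -106/143 - 221/131 = -45489/18733 ≈ -2.4283)
(D(-8, -2) + g)/(V + 111) = ((23 - 8 - 2) - 116)/(-45489/18733 + 111) = (13 - 116)/(2033874/18733) = (18733/2033874)*(-103) = -1929499/2033874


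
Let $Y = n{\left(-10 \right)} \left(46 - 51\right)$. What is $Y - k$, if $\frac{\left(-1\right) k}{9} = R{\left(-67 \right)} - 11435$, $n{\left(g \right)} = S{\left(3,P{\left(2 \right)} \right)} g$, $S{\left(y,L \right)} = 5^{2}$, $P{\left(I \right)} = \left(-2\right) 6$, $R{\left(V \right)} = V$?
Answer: $-102268$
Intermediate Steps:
$P{\left(I \right)} = -12$
$S{\left(y,L \right)} = 25$
$n{\left(g \right)} = 25 g$
$k = 103518$ ($k = - 9 \left(-67 - 11435\right) = \left(-9\right) \left(-11502\right) = 103518$)
$Y = 1250$ ($Y = 25 \left(-10\right) \left(46 - 51\right) = \left(-250\right) \left(-5\right) = 1250$)
$Y - k = 1250 - 103518 = -102268$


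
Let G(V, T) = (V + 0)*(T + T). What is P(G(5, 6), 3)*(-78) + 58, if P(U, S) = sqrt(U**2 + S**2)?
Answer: 58 - 234*sqrt(401) ≈ -4627.8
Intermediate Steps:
G(V, T) = 2*T*V (G(V, T) = V*(2*T) = 2*T*V)
P(U, S) = sqrt(S**2 + U**2)
P(G(5, 6), 3)*(-78) + 58 = sqrt(3**2 + (2*6*5)**2)*(-78) + 58 = sqrt(9 + 60**2)*(-78) + 58 = sqrt(9 + 3600)*(-78) + 58 = sqrt(3609)*(-78) + 58 = (3*sqrt(401))*(-78) + 58 = -234*sqrt(401) + 58 = 58 - 234*sqrt(401)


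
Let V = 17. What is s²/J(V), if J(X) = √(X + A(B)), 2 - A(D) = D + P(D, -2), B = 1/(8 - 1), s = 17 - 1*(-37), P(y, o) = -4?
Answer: 729*√70/10 ≈ 609.92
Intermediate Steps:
s = 54 (s = 17 + 37 = 54)
B = ⅐ (B = 1/7 = ⅐ ≈ 0.14286)
A(D) = 6 - D (A(D) = 2 - (D - 4) = 2 - (-4 + D) = 2 + (4 - D) = 6 - D)
J(X) = √(41/7 + X) (J(X) = √(X + (6 - 1*⅐)) = √(X + (6 - ⅐)) = √(X + 41/7) = √(41/7 + X))
s²/J(V) = 54²/((√(287 + 49*17)/7)) = 2916/((√(287 + 833)/7)) = 2916/((√1120/7)) = 2916/(((4*√70)/7)) = 2916/((4*√70/7)) = 2916*(√70/40) = 729*√70/10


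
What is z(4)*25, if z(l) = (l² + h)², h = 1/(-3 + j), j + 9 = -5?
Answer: 1836025/289 ≈ 6353.0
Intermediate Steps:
j = -14 (j = -9 - 5 = -14)
h = -1/17 (h = 1/(-3 - 14) = 1/(-17) = -1/17 ≈ -0.058824)
z(l) = (-1/17 + l²)² (z(l) = (l² - 1/17)² = (-1/17 + l²)²)
z(4)*25 = ((-1 + 17*4²)²/289)*25 = ((-1 + 17*16)²/289)*25 = ((-1 + 272)²/289)*25 = ((1/289)*271²)*25 = ((1/289)*73441)*25 = (73441/289)*25 = 1836025/289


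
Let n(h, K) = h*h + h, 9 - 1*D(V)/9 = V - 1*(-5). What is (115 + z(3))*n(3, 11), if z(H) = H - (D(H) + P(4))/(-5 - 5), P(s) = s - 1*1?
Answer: 7152/5 ≈ 1430.4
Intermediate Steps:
D(V) = 36 - 9*V (D(V) = 81 - 9*(V - 1*(-5)) = 81 - 9*(V + 5) = 81 - 9*(5 + V) = 81 + (-45 - 9*V) = 36 - 9*V)
P(s) = -1 + s (P(s) = s - 1 = -1 + s)
n(h, K) = h + h**2 (n(h, K) = h**2 + h = h + h**2)
z(H) = 39/10 + H/10 (z(H) = H - ((36 - 9*H) + (-1 + 4))/(-5 - 5) = H - ((36 - 9*H) + 3)/(-10) = H - (39 - 9*H)*(-1)/10 = H - (-39/10 + 9*H/10) = H + (39/10 - 9*H/10) = 39/10 + H/10)
(115 + z(3))*n(3, 11) = (115 + (39/10 + (1/10)*3))*(3*(1 + 3)) = (115 + (39/10 + 3/10))*(3*4) = (115 + 21/5)*12 = (596/5)*12 = 7152/5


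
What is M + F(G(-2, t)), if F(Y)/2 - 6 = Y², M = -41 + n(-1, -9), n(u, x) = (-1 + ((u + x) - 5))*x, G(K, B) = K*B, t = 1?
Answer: 123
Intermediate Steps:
G(K, B) = B*K
n(u, x) = x*(-6 + u + x) (n(u, x) = (-1 + (-5 + u + x))*x = (-6 + u + x)*x = x*(-6 + u + x))
M = 103 (M = -41 - 9*(-6 - 1 - 9) = -41 - 9*(-16) = -41 + 144 = 103)
F(Y) = 12 + 2*Y²
M + F(G(-2, t)) = 103 + (12 + 2*(1*(-2))²) = 103 + (12 + 2*(-2)²) = 103 + (12 + 2*4) = 103 + (12 + 8) = 103 + 20 = 123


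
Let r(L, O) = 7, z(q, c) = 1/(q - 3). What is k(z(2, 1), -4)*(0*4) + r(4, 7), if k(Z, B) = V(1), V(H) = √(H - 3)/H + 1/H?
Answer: 7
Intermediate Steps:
z(q, c) = 1/(-3 + q)
V(H) = 1/H + √(-3 + H)/H (V(H) = √(-3 + H)/H + 1/H = 1/H + √(-3 + H)/H)
k(Z, B) = 1 + I*√2 (k(Z, B) = (1 + √(-3 + 1))/1 = 1*(1 + √(-2)) = 1*(1 + I*√2) = 1 + I*√2)
k(z(2, 1), -4)*(0*4) + r(4, 7) = (1 + I*√2)*(0*4) + 7 = (1 + I*√2)*0 + 7 = 0 + 7 = 7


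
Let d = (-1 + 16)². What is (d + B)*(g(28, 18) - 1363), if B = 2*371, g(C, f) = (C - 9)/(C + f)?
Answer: -60610593/46 ≈ -1.3176e+6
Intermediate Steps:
g(C, f) = (-9 + C)/(C + f)
B = 742
d = 225 (d = 15² = 225)
(d + B)*(g(28, 18) - 1363) = (225 + 742)*((-9 + 28)/(28 + 18) - 1363) = 967*(19/46 - 1363) = 967*(-62679/46) = -60610593/46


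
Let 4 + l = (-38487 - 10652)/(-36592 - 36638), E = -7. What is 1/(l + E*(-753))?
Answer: 73230/385751549 ≈ 0.00018984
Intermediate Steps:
l = -243781/73230 (l = -4 + (-38487 - 10652)/(-36592 - 36638) = -4 - 49139/(-73230) = -4 - 49139*(-1/73230) = -4 + 49139/73230 = -243781/73230 ≈ -3.3290)
1/(l + E*(-753)) = 1/(-243781/73230 - 7*(-753)) = 1/(-243781/73230 + 5271) = 1/(385751549/73230) = 73230/385751549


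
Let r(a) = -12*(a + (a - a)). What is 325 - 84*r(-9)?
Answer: -8747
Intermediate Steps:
r(a) = -12*a (r(a) = -12*(a + 0) = -12*a)
325 - 84*r(-9) = 325 - (-1008)*(-9) = 325 - 84*108 = 325 - 9072 = -8747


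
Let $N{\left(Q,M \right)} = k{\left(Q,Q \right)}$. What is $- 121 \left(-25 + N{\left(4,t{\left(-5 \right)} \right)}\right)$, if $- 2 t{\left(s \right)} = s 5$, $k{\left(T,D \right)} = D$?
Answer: $2541$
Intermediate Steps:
$t{\left(s \right)} = - \frac{5 s}{2}$ ($t{\left(s \right)} = - \frac{s 5}{2} = - \frac{5 s}{2}$)
$N{\left(Q,M \right)} = Q$
$- 121 \left(-25 + N{\left(4,t{\left(-5 \right)} \right)}\right) = - 121 \left(-25 + 4\right) = \left(-121\right) \left(-21\right) = 2541$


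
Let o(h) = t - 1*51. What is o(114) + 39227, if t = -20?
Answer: 39156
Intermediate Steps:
o(h) = -71 (o(h) = -20 - 1*51 = -20 - 51 = -71)
o(114) + 39227 = -71 + 39227 = 39156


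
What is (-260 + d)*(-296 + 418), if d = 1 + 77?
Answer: -22204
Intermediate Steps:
d = 78
(-260 + d)*(-296 + 418) = (-260 + 78)*(-296 + 418) = -182*122 = -22204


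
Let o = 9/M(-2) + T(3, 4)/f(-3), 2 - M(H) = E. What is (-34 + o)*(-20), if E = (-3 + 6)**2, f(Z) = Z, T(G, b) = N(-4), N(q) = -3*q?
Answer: 5500/7 ≈ 785.71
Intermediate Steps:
T(G, b) = 12 (T(G, b) = -3*(-4) = 12)
E = 9 (E = 3**2 = 9)
M(H) = -7 (M(H) = 2 - 1*9 = 2 - 9 = -7)
o = -37/7 (o = 9/(-7) + 12/(-3) = 9*(-1/7) + 12*(-1/3) = -9/7 - 4 = -37/7 ≈ -5.2857)
(-34 + o)*(-20) = (-34 - 37/7)*(-20) = -275/7*(-20) = 5500/7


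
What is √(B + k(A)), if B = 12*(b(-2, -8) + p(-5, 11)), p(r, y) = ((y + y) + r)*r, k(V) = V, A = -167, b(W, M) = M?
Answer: I*√1283 ≈ 35.819*I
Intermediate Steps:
p(r, y) = r*(r + 2*y) (p(r, y) = (2*y + r)*r = (r + 2*y)*r = r*(r + 2*y))
B = -1116 (B = 12*(-8 - 5*(-5 + 2*11)) = 12*(-8 - 5*(-5 + 22)) = 12*(-8 - 5*17) = 12*(-8 - 85) = 12*(-93) = -1116)
√(B + k(A)) = √(-1116 - 167) = √(-1283) = I*√1283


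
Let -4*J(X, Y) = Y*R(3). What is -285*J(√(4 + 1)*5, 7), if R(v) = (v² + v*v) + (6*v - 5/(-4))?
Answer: 297255/16 ≈ 18578.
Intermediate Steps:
R(v) = 5/4 + 2*v² + 6*v (R(v) = (v² + v²) + (6*v - 5*(-¼)) = 2*v² + (6*v + 5/4) = 2*v² + (5/4 + 6*v) = 5/4 + 2*v² + 6*v)
J(X, Y) = -149*Y/16 (J(X, Y) = -Y*(5/4 + 2*3² + 6*3)/4 = -Y*(5/4 + 2*9 + 18)/4 = -Y*(5/4 + 18 + 18)/4 = -Y*149/(4*4) = -149*Y/16)
-285*J(√(4 + 1)*5, 7) = -(-42465)*7/16 = -285*(-1043/16) = 297255/16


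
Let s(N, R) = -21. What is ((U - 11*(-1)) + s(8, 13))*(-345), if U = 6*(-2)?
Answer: 7590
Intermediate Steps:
U = -12
((U - 11*(-1)) + s(8, 13))*(-345) = ((-12 - 11*(-1)) - 21)*(-345) = ((-12 + 11) - 21)*(-345) = (-1 - 21)*(-345) = -22*(-345) = 7590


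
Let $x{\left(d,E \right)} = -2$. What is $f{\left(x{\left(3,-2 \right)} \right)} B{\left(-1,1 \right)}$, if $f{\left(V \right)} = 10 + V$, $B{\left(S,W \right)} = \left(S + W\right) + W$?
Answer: $8$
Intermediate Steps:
$B{\left(S,W \right)} = S + 2 W$
$f{\left(x{\left(3,-2 \right)} \right)} B{\left(-1,1 \right)} = \left(10 - 2\right) \left(-1 + 2 \cdot 1\right) = 8 \left(-1 + 2\right) = 8 \cdot 1 = 8$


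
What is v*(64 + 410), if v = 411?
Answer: 194814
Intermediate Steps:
v*(64 + 410) = 411*(64 + 410) = 411*474 = 194814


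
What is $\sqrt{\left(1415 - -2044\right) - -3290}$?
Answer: $\sqrt{6749} \approx 82.152$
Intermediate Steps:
$\sqrt{\left(1415 - -2044\right) - -3290} = \sqrt{\left(1415 + 2044\right) + 3290} = \sqrt{3459 + 3290} = \sqrt{6749}$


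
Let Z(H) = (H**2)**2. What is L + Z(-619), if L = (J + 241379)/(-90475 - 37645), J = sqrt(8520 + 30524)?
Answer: 18809598527877141/128120 - sqrt(9761)/64060 ≈ 1.4681e+11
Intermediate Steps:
J = 2*sqrt(9761) (J = sqrt(39044) = 2*sqrt(9761) ≈ 197.60)
Z(H) = H**4
L = -241379/128120 - sqrt(9761)/64060 (L = (2*sqrt(9761) + 241379)/(-90475 - 37645) = (241379 + 2*sqrt(9761))/(-128120) = (241379 + 2*sqrt(9761))*(-1/128120) = -241379/128120 - sqrt(9761)/64060 ≈ -1.8855)
L + Z(-619) = (-241379/128120 - sqrt(9761)/64060) + (-619)**4 = (-241379/128120 - sqrt(9761)/64060) + 146812351921 = 18809598527877141/128120 - sqrt(9761)/64060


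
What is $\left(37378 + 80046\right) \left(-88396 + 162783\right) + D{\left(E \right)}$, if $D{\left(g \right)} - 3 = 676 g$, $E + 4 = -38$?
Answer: $8734790699$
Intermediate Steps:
$E = -42$ ($E = -4 - 38 = -42$)
$D{\left(g \right)} = 3 + 676 g$
$\left(37378 + 80046\right) \left(-88396 + 162783\right) + D{\left(E \right)} = \left(37378 + 80046\right) \left(-88396 + 162783\right) + \left(3 + 676 \left(-42\right)\right) = 117424 \cdot 74387 + \left(3 - 28392\right) = 8734819088 - 28389 = 8734790699$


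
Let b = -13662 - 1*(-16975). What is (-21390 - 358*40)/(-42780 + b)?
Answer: 35710/39467 ≈ 0.90481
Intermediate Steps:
b = 3313 (b = -13662 + 16975 = 3313)
(-21390 - 358*40)/(-42780 + b) = (-21390 - 358*40)/(-42780 + 3313) = (-21390 - 14320)/(-39467) = -35710*(-1/39467) = 35710/39467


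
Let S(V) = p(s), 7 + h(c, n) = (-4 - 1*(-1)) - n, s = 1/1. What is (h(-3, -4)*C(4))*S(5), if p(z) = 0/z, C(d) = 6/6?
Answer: 0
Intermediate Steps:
C(d) = 1 (C(d) = 6*(1/6) = 1)
s = 1
p(z) = 0
h(c, n) = -10 - n (h(c, n) = -7 + ((-4 - 1*(-1)) - n) = -7 + ((-4 + 1) - n) = -7 + (-3 - n) = -10 - n)
S(V) = 0
(h(-3, -4)*C(4))*S(5) = ((-10 - 1*(-4))*1)*0 = ((-10 + 4)*1)*0 = -6*1*0 = -6*0 = 0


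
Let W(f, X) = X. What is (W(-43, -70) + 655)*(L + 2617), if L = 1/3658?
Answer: 5600197395/3658 ≈ 1.5309e+6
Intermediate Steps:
L = 1/3658 ≈ 0.00027337
(W(-43, -70) + 655)*(L + 2617) = (-70 + 655)*(1/3658 + 2617) = 585*(9572987/3658) = 5600197395/3658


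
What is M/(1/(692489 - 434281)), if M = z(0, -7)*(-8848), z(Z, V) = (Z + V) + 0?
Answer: 15992370688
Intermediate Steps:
z(Z, V) = V + Z (z(Z, V) = (V + Z) + 0 = V + Z)
M = 61936 (M = (-7 + 0)*(-8848) = -7*(-8848) = 61936)
M/(1/(692489 - 434281)) = 61936/(1/(692489 - 434281)) = 61936/(1/258208) = 61936*258208 = 15992370688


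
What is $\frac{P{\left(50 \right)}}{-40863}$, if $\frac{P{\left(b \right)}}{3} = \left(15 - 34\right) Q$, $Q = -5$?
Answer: $- \frac{95}{13621} \approx -0.0069745$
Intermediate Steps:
$P{\left(b \right)} = 285$ ($P{\left(b \right)} = 3 \left(15 - 34\right) \left(-5\right) = 3 \left(\left(-19\right) \left(-5\right)\right) = 3 \cdot 95 = 285$)
$\frac{P{\left(50 \right)}}{-40863} = \frac{285}{-40863} = 285 \left(- \frac{1}{40863}\right) = - \frac{95}{13621}$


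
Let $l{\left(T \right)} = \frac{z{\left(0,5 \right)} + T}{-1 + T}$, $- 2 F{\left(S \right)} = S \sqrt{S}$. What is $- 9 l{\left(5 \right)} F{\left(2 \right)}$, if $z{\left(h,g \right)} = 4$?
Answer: $\frac{81 \sqrt{2}}{4} \approx 28.638$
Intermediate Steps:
$F{\left(S \right)} = - \frac{S^{\frac{3}{2}}}{2}$ ($F{\left(S \right)} = - \frac{S \sqrt{S}}{2} = - \frac{S^{\frac{3}{2}}}{2}$)
$l{\left(T \right)} = \frac{4 + T}{-1 + T}$
$- 9 l{\left(5 \right)} F{\left(2 \right)} = - 9 \frac{4 + 5}{-1 + 5} \left(- \frac{2^{\frac{3}{2}}}{2}\right) = - 9 \cdot \frac{1}{4} \cdot 9 \left(- \frac{2 \sqrt{2}}{2}\right) = - 9 \cdot \frac{1}{4} \cdot 9 \left(- \sqrt{2}\right) = \left(-9\right) \frac{9}{4} \left(- \sqrt{2}\right) = - \frac{81 \left(- \sqrt{2}\right)}{4} = \frac{81 \sqrt{2}}{4}$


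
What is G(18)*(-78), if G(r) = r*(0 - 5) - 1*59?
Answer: 11622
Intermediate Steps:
G(r) = -59 - 5*r (G(r) = r*(-5) - 59 = -5*r - 59 = -59 - 5*r)
G(18)*(-78) = (-59 - 5*18)*(-78) = (-59 - 90)*(-78) = -149*(-78) = 11622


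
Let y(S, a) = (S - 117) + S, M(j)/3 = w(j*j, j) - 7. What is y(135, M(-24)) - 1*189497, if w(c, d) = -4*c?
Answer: -189344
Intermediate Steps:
M(j) = -21 - 12*j² (M(j) = 3*(-4*j*j - 7) = 3*(-4*j² - 7) = 3*(-7 - 4*j²) = -21 - 12*j²)
y(S, a) = -117 + 2*S (y(S, a) = (-117 + S) + S = -117 + 2*S)
y(135, M(-24)) - 1*189497 = (-117 + 2*135) - 1*189497 = (-117 + 270) - 189497 = 153 - 189497 = -189344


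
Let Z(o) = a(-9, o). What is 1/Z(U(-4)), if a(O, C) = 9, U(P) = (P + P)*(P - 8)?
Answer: ⅑ ≈ 0.11111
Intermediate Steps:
U(P) = 2*P*(-8 + P) (U(P) = (2*P)*(-8 + P) = 2*P*(-8 + P))
Z(o) = 9
1/Z(U(-4)) = 1/9 = ⅑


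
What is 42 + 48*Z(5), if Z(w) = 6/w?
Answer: 498/5 ≈ 99.600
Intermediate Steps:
42 + 48*Z(5) = 42 + 48*(6/5) = 42 + 288/5 = 498/5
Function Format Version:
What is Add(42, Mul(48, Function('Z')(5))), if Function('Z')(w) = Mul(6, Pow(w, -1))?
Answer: Rational(498, 5) ≈ 99.600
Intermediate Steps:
Add(42, Mul(48, Function('Z')(5))) = Add(42, Mul(48, Mul(6, Pow(5, -1)))) = Add(42, Mul(48, Mul(6, Rational(1, 5)))) = Add(42, Mul(48, Rational(6, 5))) = Add(42, Rational(288, 5)) = Rational(498, 5)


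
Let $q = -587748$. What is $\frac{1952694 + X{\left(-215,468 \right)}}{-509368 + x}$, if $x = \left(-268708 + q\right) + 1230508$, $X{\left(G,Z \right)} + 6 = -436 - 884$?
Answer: $- \frac{487842}{33829} \approx -14.421$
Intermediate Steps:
$X{\left(G,Z \right)} = -1326$ ($X{\left(G,Z \right)} = -6 - 1320 = -1326$)
$x = 374052$ ($x = \left(-268708 - 587748\right) + 1230508 = -856456 + 1230508 = 374052$)
$\frac{1952694 + X{\left(-215,468 \right)}}{-509368 + x} = \frac{1952694 - 1326}{-509368 + 374052} = \frac{1951368}{-135316} = 1951368 \left(- \frac{1}{135316}\right) = - \frac{487842}{33829}$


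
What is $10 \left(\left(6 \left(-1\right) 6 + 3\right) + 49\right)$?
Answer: $160$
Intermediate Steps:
$10 \left(\left(6 \left(-1\right) 6 + 3\right) + 49\right) = 10 \left(\left(\left(-6\right) 6 + 3\right) + 49\right) = 10 \left(\left(-36 + 3\right) + 49\right) = 10 \left(-33 + 49\right) = 10 \cdot 16 = 160$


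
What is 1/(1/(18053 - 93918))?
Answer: -75865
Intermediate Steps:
1/(1/(18053 - 93918)) = 1/(1/(-75865)) = 1/(-1/75865) = -75865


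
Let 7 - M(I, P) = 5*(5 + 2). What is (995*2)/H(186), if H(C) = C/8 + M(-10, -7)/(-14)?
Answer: 7960/101 ≈ 78.812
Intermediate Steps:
M(I, P) = -28 (M(I, P) = 7 - 5*(5 + 2) = 7 - 5*7 = 7 - 1*35 = 7 - 35 = -28)
H(C) = 2 + C/8 (H(C) = C/8 - 28/(-14) = C*(1/8) - 28*(-1/14) = C/8 + 2 = 2 + C/8)
(995*2)/H(186) = (995*2)/(2 + (1/8)*186) = 1990/(2 + 93/4) = 1990/(101/4) = 1990*(4/101) = 7960/101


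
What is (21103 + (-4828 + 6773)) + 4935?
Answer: 27983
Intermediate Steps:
(21103 + (-4828 + 6773)) + 4935 = (21103 + 1945) + 4935 = 23048 + 4935 = 27983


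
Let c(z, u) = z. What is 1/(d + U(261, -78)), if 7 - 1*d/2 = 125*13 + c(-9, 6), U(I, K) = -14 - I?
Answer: -1/3493 ≈ -0.00028629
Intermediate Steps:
d = -3218 (d = 14 - 2*(125*13 - 9) = 14 - 2*(1625 - 9) = 14 - 2*1616 = 14 - 3232 = -3218)
1/(d + U(261, -78)) = 1/(-3218 + (-14 - 1*261)) = 1/(-3218 + (-14 - 261)) = 1/(-3218 - 275) = 1/(-3493) = -1/3493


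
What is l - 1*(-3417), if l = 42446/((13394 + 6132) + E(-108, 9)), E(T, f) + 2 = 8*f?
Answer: 33500989/9798 ≈ 3419.2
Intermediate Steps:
E(T, f) = -2 + 8*f
l = 21223/9798 (l = 42446/((13394 + 6132) + (-2 + 8*9)) = 42446/(19526 + (-2 + 72)) = 42446/(19526 + 70) = 42446/19596 = 42446*(1/19596) = 21223/9798 ≈ 2.1661)
l - 1*(-3417) = 21223/9798 - 1*(-3417) = 21223/9798 + 3417 = 33500989/9798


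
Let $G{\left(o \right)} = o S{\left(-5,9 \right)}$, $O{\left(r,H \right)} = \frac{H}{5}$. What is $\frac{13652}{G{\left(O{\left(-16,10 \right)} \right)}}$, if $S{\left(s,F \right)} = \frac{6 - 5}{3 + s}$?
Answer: $-13652$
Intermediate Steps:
$O{\left(r,H \right)} = \frac{H}{5}$ ($O{\left(r,H \right)} = H \frac{1}{5} = \frac{H}{5}$)
$S{\left(s,F \right)} = \frac{1}{3 + s}$ ($S{\left(s,F \right)} = 1 \frac{1}{3 + s} = \frac{1}{3 + s}$)
$G{\left(o \right)} = - \frac{o}{2}$ ($G{\left(o \right)} = \frac{o}{3 - 5} = \frac{o}{-2} = o \left(- \frac{1}{2}\right) = - \frac{o}{2}$)
$\frac{13652}{G{\left(O{\left(-16,10 \right)} \right)}} = \frac{13652}{\left(- \frac{1}{2}\right) \frac{1}{5} \cdot 10} = \frac{13652}{\left(- \frac{1}{2}\right) 2} = \frac{13652}{-1} = 13652 \left(-1\right) = -13652$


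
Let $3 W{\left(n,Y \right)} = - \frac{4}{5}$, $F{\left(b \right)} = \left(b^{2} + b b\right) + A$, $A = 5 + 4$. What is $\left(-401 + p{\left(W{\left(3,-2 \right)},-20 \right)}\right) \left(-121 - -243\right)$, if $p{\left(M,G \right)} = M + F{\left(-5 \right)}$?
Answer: $- \frac{626348}{15} \approx -41757.0$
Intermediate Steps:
$A = 9$
$F{\left(b \right)} = 9 + 2 b^{2}$ ($F{\left(b \right)} = \left(b^{2} + b b\right) + 9 = \left(b^{2} + b^{2}\right) + 9 = 2 b^{2} + 9 = 9 + 2 b^{2}$)
$W{\left(n,Y \right)} = - \frac{4}{15}$ ($W{\left(n,Y \right)} = \frac{\left(-4\right) \frac{1}{5}}{3} = \frac{1}{3} \left(- \frac{4}{5}\right) = - \frac{4}{15}$)
$p{\left(M,G \right)} = 59 + M$ ($p{\left(M,G \right)} = M + \left(9 + 2 \left(-5\right)^{2}\right) = M + \left(9 + 2 \cdot 25\right) = M + \left(9 + 50\right) = M + 59 = 59 + M$)
$\left(-401 + p{\left(W{\left(3,-2 \right)},-20 \right)}\right) \left(-121 - -243\right) = \left(-401 + \left(59 - \frac{4}{15}\right)\right) \left(-121 - -243\right) = \left(-401 + \frac{881}{15}\right) \left(-121 + 243\right) = \left(- \frac{5134}{15}\right) 122 = - \frac{626348}{15}$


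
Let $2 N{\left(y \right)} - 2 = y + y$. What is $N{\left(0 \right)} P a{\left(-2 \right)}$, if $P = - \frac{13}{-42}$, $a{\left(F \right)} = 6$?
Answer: $\frac{13}{7} \approx 1.8571$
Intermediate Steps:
$N{\left(y \right)} = 1 + y$ ($N{\left(y \right)} = 1 + \frac{y + y}{2} = 1 + \frac{2 y}{2} = 1 + y$)
$P = \frac{13}{42}$ ($P = \left(-13\right) \left(- \frac{1}{42}\right) = \frac{13}{42} \approx 0.30952$)
$N{\left(0 \right)} P a{\left(-2 \right)} = \left(1 + 0\right) \frac{13}{42} \cdot 6 = 1 \cdot \frac{13}{42} \cdot 6 = \frac{13}{42} \cdot 6 = \frac{13}{7}$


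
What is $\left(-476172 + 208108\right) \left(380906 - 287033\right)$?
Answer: $-25163971872$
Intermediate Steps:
$\left(-476172 + 208108\right) \left(380906 - 287033\right) = \left(-268064\right) 93873 = -25163971872$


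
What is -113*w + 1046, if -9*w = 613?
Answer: 78683/9 ≈ 8742.6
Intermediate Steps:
w = -613/9 (w = -⅑*613 = -613/9 ≈ -68.111)
-113*w + 1046 = -113*(-613/9) + 1046 = 69269/9 + 1046 = 78683/9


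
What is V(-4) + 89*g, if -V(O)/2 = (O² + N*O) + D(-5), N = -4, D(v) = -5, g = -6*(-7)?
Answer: 3684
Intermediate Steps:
g = 42
V(O) = 10 - 2*O² + 8*O (V(O) = -2*((O² - 4*O) - 5) = -2*(-5 + O² - 4*O) = 10 - 2*O² + 8*O)
V(-4) + 89*g = (10 - 2*(-4)² + 8*(-4)) + 89*42 = (10 - 2*16 - 32) + 3738 = (10 - 32 - 32) + 3738 = -54 + 3738 = 3684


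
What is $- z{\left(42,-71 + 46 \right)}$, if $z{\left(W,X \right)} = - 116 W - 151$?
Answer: $5023$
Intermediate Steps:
$z{\left(W,X \right)} = -151 - 116 W$
$- z{\left(42,-71 + 46 \right)} = - (-151 - 4872) = \left(-1\right) \left(-5023\right) = 5023$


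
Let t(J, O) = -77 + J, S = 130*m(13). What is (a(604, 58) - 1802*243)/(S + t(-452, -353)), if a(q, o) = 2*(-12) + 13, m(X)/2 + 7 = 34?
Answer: -437897/6491 ≈ -67.462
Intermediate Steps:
m(X) = 54 (m(X) = -14 + 2*34 = -14 + 68 = 54)
S = 7020 (S = 130*54 = 7020)
a(q, o) = -11 (a(q, o) = -24 + 13 = -11)
(a(604, 58) - 1802*243)/(S + t(-452, -353)) = (-11 - 1802*243)/(7020 + (-77 - 452)) = (-11 - 437886)/(7020 - 529) = -437897/6491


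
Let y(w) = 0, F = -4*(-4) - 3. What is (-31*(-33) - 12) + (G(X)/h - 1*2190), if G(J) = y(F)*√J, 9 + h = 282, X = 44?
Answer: -1179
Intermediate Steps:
h = 273 (h = -9 + 282 = 273)
F = 13 (F = 16 - 3 = 13)
G(J) = 0 (G(J) = 0*√J = 0)
(-31*(-33) - 12) + (G(X)/h - 1*2190) = (-31*(-33) - 12) + (0/273 - 1*2190) = (1023 - 12) + (0*(1/273) - 2190) = 1011 + (0 - 2190) = 1011 - 2190 = -1179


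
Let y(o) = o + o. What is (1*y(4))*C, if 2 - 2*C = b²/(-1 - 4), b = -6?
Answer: 184/5 ≈ 36.800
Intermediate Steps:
y(o) = 2*o
C = 23/5 (C = 1 - (-6)²/(2*(-1 - 4)) = 1 - 18/(-5) = 1 - 18*(-1)/5 = 1 - ½*(-36/5) = 1 + 18/5 = 23/5 ≈ 4.6000)
(1*y(4))*C = (1*(2*4))*(23/5) = (1*8)*(23/5) = 8*(23/5) = 184/5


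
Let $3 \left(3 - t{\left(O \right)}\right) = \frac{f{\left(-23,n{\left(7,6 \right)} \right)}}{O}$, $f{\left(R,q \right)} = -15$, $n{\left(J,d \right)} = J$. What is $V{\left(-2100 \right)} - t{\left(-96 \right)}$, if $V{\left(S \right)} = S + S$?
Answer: $- \frac{403483}{96} \approx -4202.9$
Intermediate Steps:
$V{\left(S \right)} = 2 S$
$t{\left(O \right)} = 3 + \frac{5}{O}$ ($t{\left(O \right)} = 3 - \frac{\left(-15\right) \frac{1}{O}}{3} = 3 + \frac{5}{O}$)
$V{\left(-2100 \right)} - t{\left(-96 \right)} = 2 \left(-2100\right) - \left(3 + \frac{5}{-96}\right) = -4200 - \left(3 + 5 \left(- \frac{1}{96}\right)\right) = -4200 - \left(3 - \frac{5}{96}\right) = -4200 - \frac{283}{96} = - \frac{403483}{96}$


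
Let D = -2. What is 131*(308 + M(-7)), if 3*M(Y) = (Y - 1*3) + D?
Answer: 39824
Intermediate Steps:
M(Y) = -5/3 + Y/3 (M(Y) = ((Y - 1*3) - 2)/3 = ((Y - 3) - 2)/3 = ((-3 + Y) - 2)/3 = (-5 + Y)/3 = -5/3 + Y/3)
131*(308 + M(-7)) = 131*(308 + (-5/3 + (⅓)*(-7))) = 131*(308 + (-5/3 - 7/3)) = 131*(308 - 4) = 131*304 = 39824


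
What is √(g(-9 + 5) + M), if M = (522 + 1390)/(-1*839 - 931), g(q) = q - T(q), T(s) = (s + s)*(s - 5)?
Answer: 2*I*√15092790/885 ≈ 8.7795*I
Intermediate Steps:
T(s) = 2*s*(-5 + s) (T(s) = (2*s)*(-5 + s) = 2*s*(-5 + s))
g(q) = q - 2*q*(-5 + q)
M = -956/885 (M = 1912/(-839 - 931) = 1912/(-1770) = 1912*(-1/1770) = -956/885 ≈ -1.0802)
√(g(-9 + 5) + M) = √((-9 + 5)*(11 - 2*(-9 + 5)) - 956/885) = √(-4*(11 - 2*(-4)) - 956/885) = √(-4*(11 + 8) - 956/885) = √(-4*19 - 956/885) = √(-76 - 956/885) = √(-68216/885) = 2*I*√15092790/885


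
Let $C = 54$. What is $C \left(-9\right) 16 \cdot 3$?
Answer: $-23328$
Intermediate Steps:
$C \left(-9\right) 16 \cdot 3 = 54 \left(-9\right) 16 \cdot 3 = \left(-486\right) 48 = -23328$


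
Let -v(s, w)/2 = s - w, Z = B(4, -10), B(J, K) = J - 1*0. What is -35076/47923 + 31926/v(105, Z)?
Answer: -768537525/4840223 ≈ -158.78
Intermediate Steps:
B(J, K) = J (B(J, K) = J + 0 = J)
Z = 4
v(s, w) = -2*s + 2*w (v(s, w) = -2*(s - w) = -2*s + 2*w)
-35076/47923 + 31926/v(105, Z) = -35076/47923 + 31926/(-2*105 + 2*4) = -35076*1/47923 + 31926/(-210 + 8) = -35076/47923 + 31926/(-202) = -35076/47923 + 31926*(-1/202) = -35076/47923 - 15963/101 = -768537525/4840223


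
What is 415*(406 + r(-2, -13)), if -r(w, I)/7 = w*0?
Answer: 168490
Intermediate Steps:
r(w, I) = 0 (r(w, I) = -7*w*0 = -7*0 = 0)
415*(406 + r(-2, -13)) = 415*(406 + 0) = 415*406 = 168490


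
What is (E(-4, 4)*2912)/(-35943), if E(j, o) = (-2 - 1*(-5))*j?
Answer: 11648/11981 ≈ 0.97221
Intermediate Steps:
E(j, o) = 3*j (E(j, o) = (-2 + 5)*j = 3*j)
(E(-4, 4)*2912)/(-35943) = ((3*(-4))*2912)/(-35943) = -12*2912*(-1/35943) = -34944*(-1/35943) = 11648/11981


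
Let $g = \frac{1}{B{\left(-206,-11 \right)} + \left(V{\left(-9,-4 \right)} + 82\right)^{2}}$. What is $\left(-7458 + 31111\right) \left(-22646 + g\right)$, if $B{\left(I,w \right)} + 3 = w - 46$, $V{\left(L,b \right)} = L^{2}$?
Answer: $- \frac{2028490785127}{3787} \approx -5.3565 \cdot 10^{8}$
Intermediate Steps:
$B{\left(I,w \right)} = -49 + w$ ($B{\left(I,w \right)} = -3 + \left(w - 46\right) = -3 + \left(-46 + w\right) = -49 + w$)
$g = \frac{1}{26509}$ ($g = \frac{1}{\left(-49 - 11\right) + \left(\left(-9\right)^{2} + 82\right)^{2}} = \frac{1}{-60 + \left(81 + 82\right)^{2}} = \frac{1}{-60 + 163^{2}} = \frac{1}{-60 + 26569} = \frac{1}{26509} \approx 3.7723 \cdot 10^{-5}$)
$\left(-7458 + 31111\right) \left(-22646 + g\right) = \left(-7458 + 31111\right) \left(-22646 + \frac{1}{26509}\right) = 23653 \left(- \frac{600322813}{26509}\right) = - \frac{2028490785127}{3787}$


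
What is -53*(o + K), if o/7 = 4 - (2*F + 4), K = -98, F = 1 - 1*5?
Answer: 2226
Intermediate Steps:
F = -4 (F = 1 - 5 = -4)
o = 56 (o = 7*(4 - (2*(-4) + 4)) = 7*(4 - (-8 + 4)) = 7*(4 - 1*(-4)) = 7*(4 + 4) = 7*8 = 56)
-53*(o + K) = -53*(56 - 98) = -53*(-42) = 2226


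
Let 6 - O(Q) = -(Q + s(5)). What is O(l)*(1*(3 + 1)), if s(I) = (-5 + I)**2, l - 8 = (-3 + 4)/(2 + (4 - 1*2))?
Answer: 57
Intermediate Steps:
l = 33/4 (l = 8 + (-3 + 4)/(2 + (4 - 1*2)) = 8 + 1/(2 + (4 - 2)) = 8 + 1/(2 + 2) = 8 + 1/4 = 33/4 ≈ 8.2500)
O(Q) = 6 + Q (O(Q) = 6 - (-1)*(Q + (-5 + 5)**2) = 6 - (-1)*(Q + 0**2) = 6 - (-1)*(Q + 0) = 6 - (-1)*Q = 6 + Q)
O(l)*(1*(3 + 1)) = (6 + 33/4)*(1*(3 + 1)) = 57*(1*4)/4 = (57/4)*4 = 57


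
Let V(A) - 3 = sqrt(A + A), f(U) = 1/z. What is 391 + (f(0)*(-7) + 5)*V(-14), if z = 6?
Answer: 805/2 + 23*I*sqrt(7)/3 ≈ 402.5 + 20.284*I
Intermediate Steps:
f(U) = 1/6
V(A) = 3 + sqrt(2)*sqrt(A) (V(A) = 3 + sqrt(A + A) = 3 + sqrt(2*A) = 3 + sqrt(2)*sqrt(A))
391 + (f(0)*(-7) + 5)*V(-14) = 391 + ((1/6)*(-7) + 5)*(3 + sqrt(2)*sqrt(-14)) = 391 + (-7/6 + 5)*(3 + sqrt(2)*(I*sqrt(14))) = 391 + 23*(3 + 2*I*sqrt(7))/6 = 391 + (23/2 + 23*I*sqrt(7)/3) = 805/2 + 23*I*sqrt(7)/3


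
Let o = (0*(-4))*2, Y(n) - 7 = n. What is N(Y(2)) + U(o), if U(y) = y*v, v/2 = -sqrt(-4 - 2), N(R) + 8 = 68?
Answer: 60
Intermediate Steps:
Y(n) = 7 + n
N(R) = 60 (N(R) = -8 + 68 = 60)
v = -2*I*sqrt(6) (v = 2*(-sqrt(-4 - 2)) = 2*(-sqrt(-6)) = 2*(-I*sqrt(6)) = -2*I*sqrt(6) ≈ -4.899*I)
o = 0 (o = 0*2 = 0)
U(y) = -2*I*y*sqrt(6) (U(y) = y*(-2*I*sqrt(6)) = -2*I*y*sqrt(6))
N(Y(2)) + U(o) = 60 - 2*I*0*sqrt(6) = 60 + 0 = 60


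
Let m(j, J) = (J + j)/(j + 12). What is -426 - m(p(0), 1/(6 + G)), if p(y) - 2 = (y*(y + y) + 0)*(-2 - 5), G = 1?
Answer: -41763/98 ≈ -426.15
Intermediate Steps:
p(y) = 2 - 14*y² (p(y) = 2 + (y*(y + y) + 0)*(-2 - 5) = 2 + (y*(2*y) + 0)*(-7) = 2 + (2*y² + 0)*(-7) = 2 + (2*y²)*(-7) = 2 - 14*y²)
m(j, J) = (J + j)/(12 + j)
-426 - m(p(0), 1/(6 + G)) = -426 - (1/(6 + 1) + (2 - 14*0²))/(12 + (2 - 14*0²)) = -426 - (1/7 + (2 - 14*0))/(12 + (2 - 14*0)) = -426 - (⅐ + (2 + 0))/(12 + (2 + 0)) = -426 - (⅐ + 2)/(12 + 2) = -426 - 15/(14*7) = -426 - 1*15/98 = -426 - 15/98 = -41763/98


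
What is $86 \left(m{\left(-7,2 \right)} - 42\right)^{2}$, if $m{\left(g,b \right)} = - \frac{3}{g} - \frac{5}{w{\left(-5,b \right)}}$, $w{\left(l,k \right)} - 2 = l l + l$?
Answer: $\frac{1781703667}{11858} \approx 1.5025 \cdot 10^{5}$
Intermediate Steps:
$w{\left(l,k \right)} = 2 + l + l^{2}$ ($w{\left(l,k \right)} = 2 + \left(l l + l\right) = 2 + \left(l^{2} + l\right) = 2 + \left(l + l^{2}\right) = 2 + l + l^{2}$)
$m{\left(g,b \right)} = - \frac{5}{22} - \frac{3}{g}$ ($m{\left(g,b \right)} = - \frac{3}{g} - \frac{5}{2 - 5 + \left(-5\right)^{2}} = - \frac{3}{g} - \frac{5}{2 - 5 + 25} = - \frac{3}{g} - \frac{5}{22} = - \frac{5}{22} - \frac{3}{g}$)
$86 \left(m{\left(-7,2 \right)} - 42\right)^{2} = 86 \left(\left(- \frac{5}{22} - \frac{3}{-7}\right) - 42\right)^{2} = 86 \left(\left(- \frac{5}{22} - - \frac{3}{7}\right) - 42\right)^{2} = 86 \left(\left(- \frac{5}{22} + \frac{3}{7}\right) - 42\right)^{2} = 86 \left(\frac{31}{154} - 42\right)^{2} = 86 \left(- \frac{6437}{154}\right)^{2} = 86 \cdot \frac{41434969}{23716} = \frac{1781703667}{11858}$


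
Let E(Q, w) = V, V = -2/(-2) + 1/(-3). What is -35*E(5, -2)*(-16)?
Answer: 1120/3 ≈ 373.33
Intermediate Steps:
V = ⅔ (V = -2*(-½) + 1*(-⅓) = 1 - ⅓ = ⅔ ≈ 0.66667)
E(Q, w) = ⅔
-35*E(5, -2)*(-16) = -35*2/3*(-16) = -5*14/3*(-16) = -70/3*(-16) = 1120/3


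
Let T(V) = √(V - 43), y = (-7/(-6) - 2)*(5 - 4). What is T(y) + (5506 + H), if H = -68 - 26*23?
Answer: 4840 + I*√1578/6 ≈ 4840.0 + 6.6207*I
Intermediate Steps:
H = -666 (H = -68 - 598 = -666)
y = -⅚ (y = (-7*(-⅙) - 2)*1 = (7/6 - 2)*1 = -⅚*1 = -⅚ ≈ -0.83333)
T(V) = √(-43 + V)
T(y) + (5506 + H) = √(-43 - ⅚) + (5506 - 666) = √(-263/6) + 4840 = I*√1578/6 + 4840 = 4840 + I*√1578/6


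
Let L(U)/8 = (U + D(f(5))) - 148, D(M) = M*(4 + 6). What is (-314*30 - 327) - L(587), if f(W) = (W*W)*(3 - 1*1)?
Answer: -17259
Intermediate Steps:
f(W) = 2*W² (f(W) = W²*(3 - 1) = W²*2 = 2*W²)
D(M) = 10*M (D(M) = M*10 = 10*M)
L(U) = 2816 + 8*U (L(U) = 8*((U + 10*(2*5²)) - 148) = 8*((U + 10*(2*25)) - 148) = 8*((U + 10*50) - 148) = 8*((U + 500) - 148) = 8*((500 + U) - 148) = 8*(352 + U) = 2816 + 8*U)
(-314*30 - 327) - L(587) = (-314*30 - 327) - (2816 + 8*587) = (-9420 - 327) - (2816 + 4696) = -9747 - 1*7512 = -9747 - 7512 = -17259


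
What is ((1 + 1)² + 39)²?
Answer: 1849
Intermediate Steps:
((1 + 1)² + 39)² = (2² + 39)² = (4 + 39)² = 43² = 1849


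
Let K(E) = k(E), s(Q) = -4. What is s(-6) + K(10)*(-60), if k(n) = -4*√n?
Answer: -4 + 240*√10 ≈ 754.95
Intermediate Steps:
K(E) = -4*√E
s(-6) + K(10)*(-60) = -4 - 4*√10*(-60) = -4 + 240*√10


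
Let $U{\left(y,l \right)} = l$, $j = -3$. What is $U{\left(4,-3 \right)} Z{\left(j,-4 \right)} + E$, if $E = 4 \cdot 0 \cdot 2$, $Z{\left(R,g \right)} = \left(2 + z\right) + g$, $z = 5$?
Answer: $-9$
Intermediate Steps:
$Z{\left(R,g \right)} = 7 + g$ ($Z{\left(R,g \right)} = \left(2 + 5\right) + g = 7 + g$)
$E = 0$ ($E = 0 \cdot 2 = 0$)
$U{\left(4,-3 \right)} Z{\left(j,-4 \right)} + E = - 3 \left(7 - 4\right) + 0 = \left(-3\right) 3 + 0 = -9 + 0 = -9$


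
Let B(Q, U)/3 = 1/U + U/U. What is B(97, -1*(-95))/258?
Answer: 48/4085 ≈ 0.011750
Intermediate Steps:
B(Q, U) = 3 + 3/U (B(Q, U) = 3*(1/U + U/U) = 3*(1/U + 1) = 3*(1 + 1/U) = 3 + 3/U)
B(97, -1*(-95))/258 = (3 + 3/((-1*(-95))))/258 = (3 + 3/95)*(1/258) = (288/95)*(1/258) = 48/4085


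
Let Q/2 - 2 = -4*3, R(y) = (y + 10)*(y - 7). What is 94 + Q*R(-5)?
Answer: 1294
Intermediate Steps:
R(y) = (-7 + y)*(10 + y) (R(y) = (10 + y)*(-7 + y) = (-7 + y)*(10 + y))
Q = -20 (Q = 4 + 2*(-4*3) = 4 + 2*(-12) = 4 - 24 = -20)
94 + Q*R(-5) = 94 - 20*(-70 + (-5)² + 3*(-5)) = 94 - 20*(-70 + 25 - 15) = 94 - 20*(-60) = 94 + 1200 = 1294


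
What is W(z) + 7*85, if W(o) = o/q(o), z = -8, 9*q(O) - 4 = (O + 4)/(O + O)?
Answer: 9827/17 ≈ 578.06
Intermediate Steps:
q(O) = 4/9 + (4 + O)/(18*O) (q(O) = 4/9 + ((O + 4)/(O + O))/9 = 4/9 + ((4 + O)/((2*O)))/9 = 4/9 + ((4 + O)*(1/(2*O)))/9 = 4/9 + ((4 + O)/(2*O))/9 = 4/9 + (4 + O)/(18*O))
W(o) = 18*o²/(4 + 9*o) (W(o) = o/(((4 + 9*o)/(18*o))) = o*(18*o/(4 + 9*o)) = 18*o²/(4 + 9*o))
W(z) + 7*85 = 18*(-8)²/(4 + 9*(-8)) + 7*85 = 18*64/(4 - 72) + 595 = 18*64/(-68) + 595 = 18*64*(-1/68) + 595 = -288/17 + 595 = 9827/17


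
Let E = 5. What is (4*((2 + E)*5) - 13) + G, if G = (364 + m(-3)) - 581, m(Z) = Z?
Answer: -93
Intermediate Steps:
G = -220 (G = (364 - 3) - 581 = 361 - 581 = -220)
(4*((2 + E)*5) - 13) + G = (4*((2 + 5)*5) - 13) - 220 = (4*(7*5) - 13) - 220 = (4*35 - 13) - 220 = (140 - 13) - 220 = 127 - 220 = -93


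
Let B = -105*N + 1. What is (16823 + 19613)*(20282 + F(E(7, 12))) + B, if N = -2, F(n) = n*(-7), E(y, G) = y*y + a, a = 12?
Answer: 723436991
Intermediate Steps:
E(y, G) = 12 + y² (E(y, G) = y*y + 12 = y² + 12 = 12 + y²)
F(n) = -7*n
B = 211 (B = -105*(-2) + 1 = 210 + 1 = 211)
(16823 + 19613)*(20282 + F(E(7, 12))) + B = (16823 + 19613)*(20282 - 7*(12 + 7²)) + 211 = 36436*(20282 - 7*(12 + 49)) + 211 = 36436*(20282 - 7*61) + 211 = 36436*(20282 - 427) + 211 = 36436*19855 + 211 = 723436780 + 211 = 723436991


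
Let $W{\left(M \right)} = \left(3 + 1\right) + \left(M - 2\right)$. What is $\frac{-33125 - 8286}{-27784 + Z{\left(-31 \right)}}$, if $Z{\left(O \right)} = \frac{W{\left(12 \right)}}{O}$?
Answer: $\frac{1283741}{861318} \approx 1.4904$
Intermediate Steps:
$W{\left(M \right)} = 2 + M$ ($W{\left(M \right)} = 4 + \left(-2 + M\right) = 2 + M$)
$Z{\left(O \right)} = \frac{14}{O}$ ($Z{\left(O \right)} = \frac{2 + 12}{O} = \frac{14}{O}$)
$\frac{-33125 - 8286}{-27784 + Z{\left(-31 \right)}} = \frac{-33125 - 8286}{-27784 + \frac{14}{-31}} = - \frac{41411}{-27784 + 14 \left(- \frac{1}{31}\right)} = - \frac{41411}{-27784 - \frac{14}{31}} = - \frac{41411}{- \frac{861318}{31}} = \left(-41411\right) \left(- \frac{31}{861318}\right) = \frac{1283741}{861318}$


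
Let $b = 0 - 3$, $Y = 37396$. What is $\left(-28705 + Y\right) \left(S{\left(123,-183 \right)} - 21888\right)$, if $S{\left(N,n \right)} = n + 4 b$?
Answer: $-191923353$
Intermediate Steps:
$b = -3$
$S{\left(N,n \right)} = -12 + n$ ($S{\left(N,n \right)} = n + 4 \left(-3\right) = n - 12 = -12 + n$)
$\left(-28705 + Y\right) \left(S{\left(123,-183 \right)} - 21888\right) = \left(-28705 + 37396\right) \left(\left(-12 - 183\right) - 21888\right) = 8691 \left(-195 - 21888\right) = 8691 \left(-22083\right) = -191923353$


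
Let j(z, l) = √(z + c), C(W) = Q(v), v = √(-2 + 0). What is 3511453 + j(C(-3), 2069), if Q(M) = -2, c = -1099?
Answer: 3511453 + I*√1101 ≈ 3.5115e+6 + 33.181*I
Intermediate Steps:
v = I*√2 (v = √(-2) = I*√2 ≈ 1.4142*I)
C(W) = -2
j(z, l) = √(-1099 + z) (j(z, l) = √(z - 1099) = √(-1099 + z))
3511453 + j(C(-3), 2069) = 3511453 + √(-1099 - 2) = 3511453 + √(-1101) = 3511453 + I*√1101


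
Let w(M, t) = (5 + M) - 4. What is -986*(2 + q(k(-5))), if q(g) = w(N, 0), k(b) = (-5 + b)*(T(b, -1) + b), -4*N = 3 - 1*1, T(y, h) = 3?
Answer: -2465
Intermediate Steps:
N = -½ (N = -(3 - 1*1)/4 = -(3 - 1)/4 = -¼*2 = -½ ≈ -0.50000)
k(b) = (-5 + b)*(3 + b)
w(M, t) = 1 + M
q(g) = ½ (q(g) = 1 - ½ = ½)
-986*(2 + q(k(-5))) = -986*(2 + ½) = -986*5/2 = -2465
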